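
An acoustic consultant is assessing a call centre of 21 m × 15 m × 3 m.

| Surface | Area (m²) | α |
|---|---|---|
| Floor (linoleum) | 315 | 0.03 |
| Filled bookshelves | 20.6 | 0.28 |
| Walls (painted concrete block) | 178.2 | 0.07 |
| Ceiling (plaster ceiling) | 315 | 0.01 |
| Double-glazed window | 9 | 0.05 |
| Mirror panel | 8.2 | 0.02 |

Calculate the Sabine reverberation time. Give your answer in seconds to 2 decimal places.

4.84 seconds

Equivalent absorption area: A = 315*0.03 + 20.6*0.28 + 178.2*0.07 + 315*0.01 + 9*0.05 + 8.2*0.02 = 31.456 m².
V = 21·15·3 = 945 m³.
RT60 = 0.161 · V / A = 0.161 × 945 / 31.456 = 4.84 s.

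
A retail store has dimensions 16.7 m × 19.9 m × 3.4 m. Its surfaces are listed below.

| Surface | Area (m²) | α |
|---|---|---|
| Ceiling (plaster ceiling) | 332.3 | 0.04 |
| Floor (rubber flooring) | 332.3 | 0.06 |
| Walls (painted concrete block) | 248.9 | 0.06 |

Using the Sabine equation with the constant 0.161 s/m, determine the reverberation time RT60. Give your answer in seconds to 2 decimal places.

Equivalent absorption area: A = 332.3*0.04 + 332.3*0.06 + 248.9*0.06 = 48.164 m².
V = 16.7·19.9·3.4 = 1129.922 m³.
Sabine: RT60 = 0.161 × 1129.922 / 48.164 = 3.78 s.

3.78 seconds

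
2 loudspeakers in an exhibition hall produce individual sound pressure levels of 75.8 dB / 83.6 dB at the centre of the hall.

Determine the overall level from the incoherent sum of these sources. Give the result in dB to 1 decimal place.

Converting to relative power and adding: 10^(75.8/10) + 10^(83.6/10) = 2.671e+08.
L_total = 10·log₁₀(2.671e+08) = 84.3 dB.

84.3 dB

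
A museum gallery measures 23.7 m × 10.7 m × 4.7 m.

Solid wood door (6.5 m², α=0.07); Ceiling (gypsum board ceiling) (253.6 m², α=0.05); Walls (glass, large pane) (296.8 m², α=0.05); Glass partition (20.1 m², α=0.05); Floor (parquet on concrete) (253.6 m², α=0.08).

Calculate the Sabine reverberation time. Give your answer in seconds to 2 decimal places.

Total absorption A = 6.5×0.07 + 253.6×0.05 + 296.8×0.05 + 20.1×0.05 + 253.6×0.08
  = 0.455 + 12.680 + 14.840 + 1.005 + 20.288 = 49.268 m² sabins.
Room volume: 1191.873 m³.
T = 0.161 V/A = 0.161·1191.873/49.268 = 3.89 s.

3.89 seconds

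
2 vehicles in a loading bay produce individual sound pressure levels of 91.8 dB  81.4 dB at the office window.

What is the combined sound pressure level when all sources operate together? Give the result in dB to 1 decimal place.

92.2 dB

Sum in the linear (power) domain: Σ 10^(Lᵢ/10) = 10^(91.8/10) + 10^(81.4/10) = 1.652e+09.
L_total = 10·log₁₀(1.652e+09) = 92.2 dB.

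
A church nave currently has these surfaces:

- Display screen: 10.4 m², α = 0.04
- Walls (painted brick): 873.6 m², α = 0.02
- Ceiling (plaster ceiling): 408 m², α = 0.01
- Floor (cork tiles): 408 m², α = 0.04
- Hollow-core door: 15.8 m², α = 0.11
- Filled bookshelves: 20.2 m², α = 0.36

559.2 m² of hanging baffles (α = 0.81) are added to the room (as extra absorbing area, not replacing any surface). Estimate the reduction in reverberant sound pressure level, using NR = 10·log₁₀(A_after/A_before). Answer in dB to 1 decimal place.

10.2 dB

Equivalent absorption area: A_before = 10.4·0.04 + 873.6·0.02 + 408·0.01 + 408·0.04 + 15.8·0.11 + 20.2·0.36 = 47.298 m².
Treatment contributes 559.2·0.81 = 452.952 sabins.
New total A_after = 500.250 sabins.
Reduction = 10 log₁₀(A_after/A_before) = 10 log₁₀(10.5766) = 10.2 dB.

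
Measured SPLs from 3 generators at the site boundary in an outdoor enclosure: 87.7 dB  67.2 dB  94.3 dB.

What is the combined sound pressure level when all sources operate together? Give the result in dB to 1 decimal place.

95.2 dB

Sum in the linear (power) domain: Σ 10^(Lᵢ/10) = 10^(87.7/10) + 10^(67.2/10) + 10^(94.3/10) = 3.286e+09.
L_total = 10·log₁₀(3.286e+09) = 95.2 dB.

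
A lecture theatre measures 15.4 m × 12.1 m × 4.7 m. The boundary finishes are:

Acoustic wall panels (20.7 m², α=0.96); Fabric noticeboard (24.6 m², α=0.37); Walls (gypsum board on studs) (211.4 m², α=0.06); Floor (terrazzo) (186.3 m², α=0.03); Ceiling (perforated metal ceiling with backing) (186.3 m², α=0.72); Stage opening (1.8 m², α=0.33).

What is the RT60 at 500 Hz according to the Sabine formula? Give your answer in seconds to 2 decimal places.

0.77 sec

Total absorption A = 20.7×0.96 + 24.6×0.37 + 211.4×0.06 + 186.3×0.03 + 186.3×0.72 + 1.8×0.33
  = 19.872 + 9.102 + 12.684 + 5.589 + 134.136 + 0.594 = 181.977 m² sabins.
Room volume: 875.798 m³.
T = 0.161 V/A = 0.161·875.798/181.977 = 0.77 s.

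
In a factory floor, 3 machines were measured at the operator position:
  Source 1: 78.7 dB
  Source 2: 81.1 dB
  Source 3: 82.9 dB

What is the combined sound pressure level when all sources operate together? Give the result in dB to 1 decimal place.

86.0 dB

Sum in the linear (power) domain: Σ 10^(Lᵢ/10) = 10^(78.7/10) + 10^(81.1/10) + 10^(82.9/10) = 3.979e+08.
L_total = 10·log₁₀(3.979e+08) = 86.0 dB.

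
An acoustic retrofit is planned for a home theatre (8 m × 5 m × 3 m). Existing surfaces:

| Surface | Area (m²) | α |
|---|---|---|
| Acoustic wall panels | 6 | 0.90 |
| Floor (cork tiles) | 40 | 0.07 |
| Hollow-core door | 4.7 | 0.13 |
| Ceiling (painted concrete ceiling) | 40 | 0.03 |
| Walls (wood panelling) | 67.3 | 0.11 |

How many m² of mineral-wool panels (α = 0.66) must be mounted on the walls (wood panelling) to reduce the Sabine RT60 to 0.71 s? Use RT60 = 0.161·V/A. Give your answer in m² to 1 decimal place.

17.8

Equivalent absorption area: A₁ = 6×0.90 + 40×0.07 + 4.7×0.13 + 40×0.03 + 67.3×0.11 = 17.414 m².
V = 120 m³. Target absorption A₂ = 0.161 × 120 / 0.71 = 27.211 sabins.
ΔA needed = 27.211 − 17.414 = 9.797 sabins.
Net gain per m²: Δα = 0.66 − 0.11 = 0.55.
Panel area = 9.797 / 0.55 = 17.8 m².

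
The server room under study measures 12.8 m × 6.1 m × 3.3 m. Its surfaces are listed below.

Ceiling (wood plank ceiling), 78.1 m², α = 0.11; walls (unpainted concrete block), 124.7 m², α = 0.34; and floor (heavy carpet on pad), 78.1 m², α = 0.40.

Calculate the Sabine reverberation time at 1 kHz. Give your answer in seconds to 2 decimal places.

0.50 s

Summing Sᵢαᵢ: 8.591 + 42.398 + 31.240 → A = 82.229 sabins.
V = 12.8·6.1·3.3 = 257.664 m³.
RT60 = 0.161 · V / A = 0.161 × 257.664 / 82.229 = 0.50 s.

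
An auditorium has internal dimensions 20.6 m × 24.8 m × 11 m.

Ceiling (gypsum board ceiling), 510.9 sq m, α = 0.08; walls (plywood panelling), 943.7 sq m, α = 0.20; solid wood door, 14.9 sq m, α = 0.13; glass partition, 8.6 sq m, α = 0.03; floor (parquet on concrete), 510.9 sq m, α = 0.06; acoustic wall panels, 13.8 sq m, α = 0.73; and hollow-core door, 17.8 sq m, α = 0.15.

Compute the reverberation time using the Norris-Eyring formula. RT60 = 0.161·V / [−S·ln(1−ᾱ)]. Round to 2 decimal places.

S = Σ Sᵢ = 2020.6 sq m.
Σ(Sᵢαᵢ) = 510.9·0.08 + 943.7·0.20 + 14.9·0.13 + 8.6·0.03 + 510.9·0.06 + 13.8·0.73 + 17.8·0.15 = 275.205.
Mean coefficient ᾱ = A/S = 0.1362.
−S·ln(1−ᾱ) = −2020.6 × ln(1 − 0.1362) = 295.844.
V = 20.6 × 24.8 × 11 = 5619.68 m³.
RT60 = 0.161 × 5619.68 / 295.844 = 3.06 s.

3.06 s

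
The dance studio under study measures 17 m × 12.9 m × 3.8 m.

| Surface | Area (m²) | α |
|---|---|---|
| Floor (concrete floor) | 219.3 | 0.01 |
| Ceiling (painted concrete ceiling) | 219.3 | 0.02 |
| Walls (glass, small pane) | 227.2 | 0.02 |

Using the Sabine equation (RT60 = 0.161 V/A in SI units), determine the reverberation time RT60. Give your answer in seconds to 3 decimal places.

12.062 s

Total absorption A = 219.3*0.01 + 219.3*0.02 + 227.2*0.02
  = 2.193 + 4.386 + 4.544 = 11.123 m² sabins.
V = 17·12.9·3.8 = 833.34 m³.
RT60 = 0.161 · V / A = 0.161 × 833.34 / 11.123 = 12.062 s.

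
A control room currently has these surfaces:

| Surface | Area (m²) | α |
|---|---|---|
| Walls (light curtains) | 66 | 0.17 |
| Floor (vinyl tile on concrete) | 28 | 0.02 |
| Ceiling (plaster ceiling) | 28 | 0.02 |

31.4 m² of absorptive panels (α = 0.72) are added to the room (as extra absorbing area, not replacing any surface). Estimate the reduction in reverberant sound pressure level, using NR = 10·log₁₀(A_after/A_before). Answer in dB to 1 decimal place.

A_before = Σ Sᵢαᵢ = 66*0.17 + 28*0.02 + 28*0.02 = 12.340 sabins.
Treatment contributes 31.4·0.72 = 22.608 sabins.
A_after = 12.340 + 22.608 = 34.948 sabins.
Reduction = 10 log₁₀(A_after/A_before) = 10 log₁₀(2.8321) = 4.5 dB.

4.5 dB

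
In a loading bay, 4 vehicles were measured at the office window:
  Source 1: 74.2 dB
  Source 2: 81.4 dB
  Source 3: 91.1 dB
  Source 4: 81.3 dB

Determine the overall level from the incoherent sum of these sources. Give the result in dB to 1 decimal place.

92.0 dB

Sum in the linear (power) domain: Σ 10^(Lᵢ/10) = 10^(74.2/10) + 10^(81.4/10) + 10^(91.1/10) + 10^(81.3/10) = 1.587e+09.
Combined level = 10 log₁₀(1.587e+09) = 92.0 dB.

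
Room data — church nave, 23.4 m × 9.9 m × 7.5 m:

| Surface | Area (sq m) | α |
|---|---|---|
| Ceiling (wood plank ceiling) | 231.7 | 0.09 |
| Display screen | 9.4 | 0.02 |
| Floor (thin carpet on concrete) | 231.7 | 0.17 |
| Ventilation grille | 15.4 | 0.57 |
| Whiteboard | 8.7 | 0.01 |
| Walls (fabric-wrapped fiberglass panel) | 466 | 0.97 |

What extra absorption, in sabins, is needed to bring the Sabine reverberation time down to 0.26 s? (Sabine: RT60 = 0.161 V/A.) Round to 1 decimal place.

554.6 sabins

Summing Sᵢαᵢ: 20.853 + 0.188 + 39.389 + 8.778 + 0.087 + 452.020 → A₁ = 521.315 sabins.
V = 1737.45 m³. Required absorption A₂ = 0.161 × 1737.45 / 0.26 = 1075.883 sabins.
Shortfall: 1075.883 − 521.315 = 554.6 sabins.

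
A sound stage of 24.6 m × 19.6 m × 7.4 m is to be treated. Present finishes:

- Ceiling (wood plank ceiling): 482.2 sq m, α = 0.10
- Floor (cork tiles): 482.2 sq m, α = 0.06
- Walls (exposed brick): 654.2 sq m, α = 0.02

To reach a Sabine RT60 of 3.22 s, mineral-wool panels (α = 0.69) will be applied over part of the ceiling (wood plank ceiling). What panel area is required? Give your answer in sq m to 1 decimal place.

149.4

Summing Sᵢαᵢ: 48.220 + 28.932 + 13.084 → A₁ = 90.236 sabins.
V = 3567.984 m³. Target absorption A₂ = 0.161 × 3567.984 / 3.22 = 178.399 sabins.
Absorption to add: 178.399 − 90.236 = 88.163 sabins.
Net gain per sq m: Δα = 0.69 − 0.10 = 0.59.
Panel area = 88.163 / 0.59 = 149.4 sq m.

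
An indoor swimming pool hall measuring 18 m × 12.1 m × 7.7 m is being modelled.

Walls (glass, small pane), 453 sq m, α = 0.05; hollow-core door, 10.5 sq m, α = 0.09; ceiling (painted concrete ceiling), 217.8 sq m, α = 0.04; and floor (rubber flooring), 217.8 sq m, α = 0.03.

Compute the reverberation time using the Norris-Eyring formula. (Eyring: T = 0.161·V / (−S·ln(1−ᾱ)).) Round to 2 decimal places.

6.80 seconds

Total surface area S = 453 + 10.5 + 217.8 + 217.8 = 899.1 sq m.
Σ(Sᵢαᵢ) = 453·0.05 + 10.5·0.09 + 217.8·0.04 + 217.8·0.03 = 38.841.
ᾱ = 38.841 / 899.1 = 0.0432.
Eyring denominator: −S ln(1−ᾱ) = 39.705.
V = 18 × 12.1 × 7.7 = 1677.06 m³.
T = 0.161·V/[−S·ln(1−ᾱ)] = 0.161·1677.06/39.705 = 6.80 s.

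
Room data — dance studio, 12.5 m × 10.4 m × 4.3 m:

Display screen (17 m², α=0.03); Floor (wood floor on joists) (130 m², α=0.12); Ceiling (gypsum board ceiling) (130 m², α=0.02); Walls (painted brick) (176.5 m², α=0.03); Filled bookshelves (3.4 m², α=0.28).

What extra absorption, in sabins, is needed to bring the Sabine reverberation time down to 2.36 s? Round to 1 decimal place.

Equivalent absorption area: A₁ = 17×0.03 + 130×0.12 + 130×0.02 + 176.5×0.03 + 3.4×0.28 = 24.957 m².
For T = 2.36 s, need A₂ = 0.161·V/T = 0.161·559/2.36 = 38.135 sabins.
Additional absorption ΔA = 38.135 − 24.957 = 13.2 sabins.

13.2 sabins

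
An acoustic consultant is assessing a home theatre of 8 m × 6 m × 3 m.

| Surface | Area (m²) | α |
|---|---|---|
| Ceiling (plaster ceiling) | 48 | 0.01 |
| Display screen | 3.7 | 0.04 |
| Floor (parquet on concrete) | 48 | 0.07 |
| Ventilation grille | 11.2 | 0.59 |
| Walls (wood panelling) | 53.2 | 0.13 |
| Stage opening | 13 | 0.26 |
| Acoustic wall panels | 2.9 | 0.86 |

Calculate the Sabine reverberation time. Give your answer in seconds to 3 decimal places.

Equivalent absorption area: A = 48*0.01 + 3.7*0.04 + 48*0.07 + 11.2*0.59 + 53.2*0.13 + 13*0.26 + 2.9*0.86 = 23.386 m².
Room volume: 144 m³.
RT60 = 0.161 · V / A = 0.161 × 144 / 23.386 = 0.991 s.

0.991 s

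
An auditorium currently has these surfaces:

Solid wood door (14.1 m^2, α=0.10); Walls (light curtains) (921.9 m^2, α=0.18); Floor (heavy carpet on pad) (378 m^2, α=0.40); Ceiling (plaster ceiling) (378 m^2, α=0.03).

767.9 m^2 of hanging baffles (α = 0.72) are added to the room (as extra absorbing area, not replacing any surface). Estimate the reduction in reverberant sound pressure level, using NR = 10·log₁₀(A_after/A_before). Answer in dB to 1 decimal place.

Equivalent absorption area: A_before = 14.1·0.10 + 921.9·0.18 + 378·0.40 + 378·0.03 = 329.892 m^2.
Treatment contributes 767.9·0.72 = 552.888 sabins.
A_after = 329.892 + 552.888 = 882.780 sabins.
NR = 10·log₁₀(882.780/329.892) = 4.3 dB.

4.3 dB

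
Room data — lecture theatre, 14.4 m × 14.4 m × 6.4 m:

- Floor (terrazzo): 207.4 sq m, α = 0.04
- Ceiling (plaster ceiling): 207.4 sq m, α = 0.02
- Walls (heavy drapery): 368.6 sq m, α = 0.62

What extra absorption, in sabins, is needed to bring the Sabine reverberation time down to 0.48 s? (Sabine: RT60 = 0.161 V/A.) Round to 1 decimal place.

204.2 sabins

Summing Sᵢαᵢ: 8.296 + 4.148 + 228.532 → A₁ = 240.976 sabins.
For T = 0.48 s, need A₂ = 0.161·V/T = 0.161·1327.104/0.48 = 445.133 sabins.
Additional absorption ΔA = 445.133 − 240.976 = 204.2 sabins.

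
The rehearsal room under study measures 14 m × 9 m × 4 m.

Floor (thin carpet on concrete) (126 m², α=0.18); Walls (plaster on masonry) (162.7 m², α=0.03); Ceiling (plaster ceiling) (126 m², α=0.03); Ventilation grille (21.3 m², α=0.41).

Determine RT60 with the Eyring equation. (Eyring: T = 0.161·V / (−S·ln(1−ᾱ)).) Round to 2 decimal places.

1.93 sec

S = Σ Sᵢ = 436.0 m².
Absorption A = 126·0.18 + 162.7·0.03 + 126·0.03 + 21.3·0.41 = 40.074 sabins.
Mean coefficient ᾱ = A/S = 0.0919.
−S·ln(1−ᾱ) = −436.0 × ln(1 − 0.0919) = 42.031.
V = 14 × 9 × 4 = 504 m³.
T = 0.161·V/[−S·ln(1−ᾱ)] = 0.161·504/42.031 = 1.93 s.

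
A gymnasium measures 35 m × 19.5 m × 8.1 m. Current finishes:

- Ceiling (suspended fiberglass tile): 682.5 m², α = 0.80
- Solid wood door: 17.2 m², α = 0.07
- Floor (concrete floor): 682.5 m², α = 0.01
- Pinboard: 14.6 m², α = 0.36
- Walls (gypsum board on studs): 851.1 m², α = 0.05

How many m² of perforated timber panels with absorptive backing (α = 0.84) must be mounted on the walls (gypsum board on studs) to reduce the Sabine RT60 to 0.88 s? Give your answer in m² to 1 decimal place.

518.5

A₁ = Σ Sᵢαᵢ = 682.5×0.80 + 17.2×0.07 + 682.5×0.01 + 14.6×0.36 + 851.1×0.05 = 601.840 sabins.
Required A₂ = 0.161·5528.25/0.88 = 1011.418 sabins.
Absorption to add: 1011.418 − 601.840 = 409.578 sabins.
Net gain per m²: Δα = 0.84 − 0.05 = 0.79.
Panel area = 409.578 / 0.79 = 518.5 m².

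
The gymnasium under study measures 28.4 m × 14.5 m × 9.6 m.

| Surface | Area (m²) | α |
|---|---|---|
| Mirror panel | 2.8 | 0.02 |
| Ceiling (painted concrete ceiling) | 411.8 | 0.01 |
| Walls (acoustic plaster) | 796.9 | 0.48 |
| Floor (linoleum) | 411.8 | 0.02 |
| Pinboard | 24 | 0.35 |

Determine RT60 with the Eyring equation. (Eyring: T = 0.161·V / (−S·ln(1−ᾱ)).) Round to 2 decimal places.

S = Σ Sᵢ = 1647.3 m².
Absorption A = 2.8×0.02 + 411.8×0.01 + 796.9×0.48 + 411.8×0.02 + 24×0.35 = 403.322 sabins.
ᾱ = 403.322 / 1647.3 = 0.2448.
−S·ln(1−ᾱ) = −1647.3 × ln(1 − 0.2448) = 462.517.
V = 28.4 × 14.5 × 9.6 = 3953.28 m³.
RT60 = 0.161 × 3953.28 / 462.517 = 1.38 s.

1.38 s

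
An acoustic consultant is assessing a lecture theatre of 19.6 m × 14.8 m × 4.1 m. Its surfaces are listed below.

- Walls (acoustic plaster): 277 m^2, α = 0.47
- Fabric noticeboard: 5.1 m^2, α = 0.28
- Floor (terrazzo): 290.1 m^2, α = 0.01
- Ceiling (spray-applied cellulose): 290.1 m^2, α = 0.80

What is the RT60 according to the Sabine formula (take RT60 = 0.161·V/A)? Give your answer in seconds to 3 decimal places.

0.522 s

Equivalent absorption area: A = 277×0.47 + 5.1×0.28 + 290.1×0.01 + 290.1×0.80 = 366.599 m^2.
Room volume: 1189.328 m³.
T = 0.161 V/A = 0.161·1189.328/366.599 = 0.522 s.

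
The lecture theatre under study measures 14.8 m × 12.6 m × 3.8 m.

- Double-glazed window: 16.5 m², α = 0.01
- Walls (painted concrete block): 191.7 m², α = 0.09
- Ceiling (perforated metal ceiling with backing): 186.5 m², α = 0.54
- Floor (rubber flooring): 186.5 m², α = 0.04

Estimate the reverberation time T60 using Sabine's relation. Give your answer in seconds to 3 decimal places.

0.908 sec

Equivalent absorption area: A = 16.5*0.01 + 191.7*0.09 + 186.5*0.54 + 186.5*0.04 = 125.588 m².
Volume V = 14.8 × 12.6 × 3.8 = 708.624 m³.
T = 0.161 V/A = 0.161·708.624/125.588 = 0.908 s.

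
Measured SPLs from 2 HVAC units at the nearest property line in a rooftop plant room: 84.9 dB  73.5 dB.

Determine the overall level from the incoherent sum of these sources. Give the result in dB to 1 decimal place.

Sum in the linear (power) domain: Σ 10^(Lᵢ/10) = 10^(84.9/10) + 10^(73.5/10) = 3.314e+08.
Back to dB: 10·log₁₀ Σ = 85.2 dB.

85.2 dB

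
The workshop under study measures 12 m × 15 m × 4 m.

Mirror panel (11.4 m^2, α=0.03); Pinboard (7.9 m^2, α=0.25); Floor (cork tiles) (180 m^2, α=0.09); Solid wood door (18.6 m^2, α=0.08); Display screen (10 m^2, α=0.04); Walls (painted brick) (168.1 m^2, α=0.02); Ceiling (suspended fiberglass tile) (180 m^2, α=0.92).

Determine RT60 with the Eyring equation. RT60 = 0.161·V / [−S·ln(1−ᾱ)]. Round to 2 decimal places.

S = Σ Sᵢ = 576.0 m^2.
Σ(Sᵢαᵢ) = 11.4·0.03 + 7.9·0.25 + 180·0.09 + 18.6·0.08 + 10·0.04 + 168.1·0.02 + 180·0.92 = 189.367.
ᾱ = 189.367 / 576.0 = 0.3288.
Eyring denominator: −S ln(1−ᾱ) = 229.644.
V = 12 × 15 × 4 = 720 m³.
RT60 = 0.161 × 720 / 229.644 = 0.50 s.

0.50 sec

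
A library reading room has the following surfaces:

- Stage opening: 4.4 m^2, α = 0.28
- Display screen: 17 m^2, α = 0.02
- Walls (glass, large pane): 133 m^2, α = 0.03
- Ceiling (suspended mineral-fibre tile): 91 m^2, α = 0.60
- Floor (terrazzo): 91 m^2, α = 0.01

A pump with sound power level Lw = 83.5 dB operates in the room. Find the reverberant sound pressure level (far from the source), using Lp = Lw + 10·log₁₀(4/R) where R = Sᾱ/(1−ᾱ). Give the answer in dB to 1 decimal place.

Σ(Sᵢαᵢ) = 4.4·0.28 + 17·0.02 + 133·0.03 + 91·0.60 + 91·0.01 = 61.072; total area S = 336.4 m^2.
ᾱ = 61.072/336.4 = 0.1815; R = Sᾱ/(1−ᾱ) = 61.072/(1−0.1815) = 74.615 m^2.
Lp = 83.5 + 10·log₁₀(4/74.615) = 83.5 + (-12.71) = 70.8 dB.

70.8 dB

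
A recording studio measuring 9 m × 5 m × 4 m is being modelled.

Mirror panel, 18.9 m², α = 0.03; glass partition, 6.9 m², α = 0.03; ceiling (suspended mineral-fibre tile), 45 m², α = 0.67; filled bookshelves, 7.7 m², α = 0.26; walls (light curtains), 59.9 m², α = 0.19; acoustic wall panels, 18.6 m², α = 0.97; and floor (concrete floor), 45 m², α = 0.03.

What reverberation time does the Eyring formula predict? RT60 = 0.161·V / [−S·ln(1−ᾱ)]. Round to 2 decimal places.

S = Σ Sᵢ = 202.0 m².
Σ(Sᵢαᵢ) = 18.9·0.03 + 6.9·0.03 + 45·0.67 + 7.7·0.26 + 59.9·0.19 + 18.6·0.97 + 45·0.03 = 63.699.
ᾱ = 63.699 / 202.0 = 0.3153.
−S·ln(1−ᾱ) = −202.0 × ln(1 − 0.3153) = 76.512.
V = 9 × 5 × 4 = 180 m³.
RT60 = 0.161 × 180 / 76.512 = 0.38 s.

0.38 s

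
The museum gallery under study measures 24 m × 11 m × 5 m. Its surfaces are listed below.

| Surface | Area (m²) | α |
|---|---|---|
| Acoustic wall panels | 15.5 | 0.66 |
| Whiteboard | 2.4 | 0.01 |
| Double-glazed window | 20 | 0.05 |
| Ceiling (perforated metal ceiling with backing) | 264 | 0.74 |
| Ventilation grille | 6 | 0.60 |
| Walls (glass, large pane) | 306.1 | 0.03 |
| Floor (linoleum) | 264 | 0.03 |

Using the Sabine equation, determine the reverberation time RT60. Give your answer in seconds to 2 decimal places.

Summing Sᵢαᵢ: 10.230 + 0.024 + 1.000 + 195.360 + 3.600 + 9.183 + 7.920 → A = 227.317 sabins.
Volume V = 24 × 11 × 5 = 1320 m³.
Sabine: RT60 = 0.161 × 1320 / 227.317 = 0.93 s.

0.93 seconds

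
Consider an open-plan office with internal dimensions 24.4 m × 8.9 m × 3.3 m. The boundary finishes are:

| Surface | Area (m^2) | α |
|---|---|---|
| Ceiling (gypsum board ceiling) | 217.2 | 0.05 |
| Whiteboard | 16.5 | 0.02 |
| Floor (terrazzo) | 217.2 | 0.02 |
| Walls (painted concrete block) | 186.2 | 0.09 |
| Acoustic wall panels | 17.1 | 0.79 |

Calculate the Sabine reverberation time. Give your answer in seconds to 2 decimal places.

A = Σ Sᵢαᵢ = 217.2×0.05 + 16.5×0.02 + 217.2×0.02 + 186.2×0.09 + 17.1×0.79 = 45.801 sabins.
Volume V = 24.4 × 8.9 × 3.3 = 716.628 m³.
RT60 = 0.161 · V / A = 0.161 × 716.628 / 45.801 = 2.52 s.

2.52 s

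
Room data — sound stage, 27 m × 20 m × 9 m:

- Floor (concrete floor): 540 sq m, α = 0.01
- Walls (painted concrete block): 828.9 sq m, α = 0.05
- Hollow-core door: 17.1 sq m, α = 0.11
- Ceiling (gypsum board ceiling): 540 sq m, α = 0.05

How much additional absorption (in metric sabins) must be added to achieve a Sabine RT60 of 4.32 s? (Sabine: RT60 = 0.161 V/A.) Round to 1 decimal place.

105.4 sabins

A₁ = Σ Sᵢαᵢ = 540·0.01 + 828.9·0.05 + 17.1·0.11 + 540·0.05 = 75.726 sabins.
For T = 4.32 s, need A₂ = 0.161·V/T = 0.161·4860/4.32 = 181.125 sabins.
Shortfall: 181.125 − 75.726 = 105.4 sabins.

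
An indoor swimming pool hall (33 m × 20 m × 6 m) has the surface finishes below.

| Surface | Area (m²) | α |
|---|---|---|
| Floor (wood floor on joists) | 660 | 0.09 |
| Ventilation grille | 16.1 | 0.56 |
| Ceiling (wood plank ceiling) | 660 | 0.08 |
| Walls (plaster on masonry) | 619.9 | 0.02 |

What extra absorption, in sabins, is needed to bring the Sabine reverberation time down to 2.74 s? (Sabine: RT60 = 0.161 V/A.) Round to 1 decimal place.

Total absorption A₁ = 660×0.09 + 16.1×0.56 + 660×0.08 + 619.9×0.02
  = 59.400 + 9.016 + 52.800 + 12.398 = 133.614 m² sabins.
V = 3960 m³. Required absorption A₂ = 0.161 × 3960 / 2.74 = 232.686 sabins.
Additional absorption ΔA = 232.686 − 133.614 = 99.1 sabins.

99.1 sabins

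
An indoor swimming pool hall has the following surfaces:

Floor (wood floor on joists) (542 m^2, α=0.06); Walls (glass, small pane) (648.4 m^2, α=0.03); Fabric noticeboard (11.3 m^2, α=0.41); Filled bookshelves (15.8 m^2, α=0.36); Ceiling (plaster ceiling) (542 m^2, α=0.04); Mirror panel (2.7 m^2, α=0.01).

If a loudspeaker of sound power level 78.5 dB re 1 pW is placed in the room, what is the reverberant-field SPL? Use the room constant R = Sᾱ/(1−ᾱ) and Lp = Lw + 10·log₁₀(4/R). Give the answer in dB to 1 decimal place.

Σ(Sᵢαᵢ) = 542·0.06 + 648.4·0.03 + 11.3·0.41 + 15.8·0.36 + 542·0.04 + 2.7·0.01 = 84.000; total area S = 1762.2 m^2.
ᾱ = 0.0477, so room constant R = A/(1−ᾱ) = 88.207 m^2.
Lp = 78.5 + 10·log₁₀(4/88.207) = 78.5 + (-13.43) = 65.1 dB.

65.1 dB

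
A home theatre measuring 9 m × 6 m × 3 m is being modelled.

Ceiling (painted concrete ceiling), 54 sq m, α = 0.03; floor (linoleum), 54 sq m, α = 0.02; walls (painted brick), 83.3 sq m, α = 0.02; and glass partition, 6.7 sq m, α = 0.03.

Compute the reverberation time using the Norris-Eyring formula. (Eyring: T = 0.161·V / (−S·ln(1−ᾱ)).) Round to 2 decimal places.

S = Σ Sᵢ = 198.0 sq m.
Σ(Sᵢαᵢ) = 54×0.03 + 54×0.02 + 83.3×0.02 + 6.7×0.03 = 4.567.
Mean coefficient ᾱ = A/S = 0.0231.
−S·ln(1−ᾱ) = −198.0 × ln(1 − 0.0231) = 4.627.
V = 9 × 6 × 3 = 162 m³.
T = 0.161·V/[−S·ln(1−ᾱ)] = 0.161·162/4.627 = 5.64 s.

5.64 sec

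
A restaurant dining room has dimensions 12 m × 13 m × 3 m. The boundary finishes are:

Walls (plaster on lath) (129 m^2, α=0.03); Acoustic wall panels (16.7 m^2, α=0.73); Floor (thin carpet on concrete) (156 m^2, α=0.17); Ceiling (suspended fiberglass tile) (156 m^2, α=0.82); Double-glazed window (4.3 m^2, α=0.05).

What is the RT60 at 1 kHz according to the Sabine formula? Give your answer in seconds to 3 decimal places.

Equivalent absorption area: A = 129×0.03 + 16.7×0.73 + 156×0.17 + 156×0.82 + 4.3×0.05 = 170.716 m^2.
Room volume: 468 m³.
Sabine: RT60 = 0.161 × 468 / 170.716 = 0.441 s.

0.441 s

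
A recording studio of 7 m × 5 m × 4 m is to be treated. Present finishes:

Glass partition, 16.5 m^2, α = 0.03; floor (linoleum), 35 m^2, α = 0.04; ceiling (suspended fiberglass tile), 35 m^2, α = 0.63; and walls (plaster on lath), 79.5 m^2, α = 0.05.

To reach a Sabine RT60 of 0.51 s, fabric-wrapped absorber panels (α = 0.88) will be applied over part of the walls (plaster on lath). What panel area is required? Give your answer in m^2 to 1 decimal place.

19.6

Total absorption A₁ = 16.5×0.03 + 35×0.04 + 35×0.63 + 79.5×0.05
  = 0.495 + 1.400 + 22.050 + 3.975 = 27.920 m^2 sabins.
Required A₂ = 0.161·140/0.51 = 44.196 sabins.
ΔA needed = 44.196 − 27.920 = 16.276 sabins.
Net gain per m^2: Δα = 0.88 − 0.05 = 0.83.
Panel area = 16.276 / 0.83 = 19.6 m^2.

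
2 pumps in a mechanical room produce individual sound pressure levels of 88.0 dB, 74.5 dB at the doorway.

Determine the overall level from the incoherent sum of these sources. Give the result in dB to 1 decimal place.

88.2 dB

Sum in the linear (power) domain: Σ 10^(Lᵢ/10) = 10^(88.0/10) + 10^(74.5/10) = 6.591e+08.
Back to dB: 10·log₁₀ Σ = 88.2 dB.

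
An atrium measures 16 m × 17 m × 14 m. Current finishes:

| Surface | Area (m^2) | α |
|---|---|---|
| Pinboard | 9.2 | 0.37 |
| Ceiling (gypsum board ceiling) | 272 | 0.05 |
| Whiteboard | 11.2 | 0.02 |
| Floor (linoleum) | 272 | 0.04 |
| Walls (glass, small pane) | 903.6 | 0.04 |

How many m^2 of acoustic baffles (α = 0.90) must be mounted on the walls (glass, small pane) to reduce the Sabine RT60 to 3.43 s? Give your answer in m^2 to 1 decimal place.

A₁ = Σ Sᵢαᵢ = 9.2*0.37 + 272*0.05 + 11.2*0.02 + 272*0.04 + 903.6*0.04 = 64.252 sabins.
V = 3808 m³. Target absorption A₂ = 0.161 × 3808 / 3.43 = 178.743 sabins.
ΔA needed = 178.743 − 64.252 = 114.491 sabins.
Each m^2 of panel replacing the walls (glass, small pane) adds (0.90 − 0.04) = 0.86 sabins.
Area = ΔA/Δα = 114.491/0.86 = 133.1 m^2.

133.1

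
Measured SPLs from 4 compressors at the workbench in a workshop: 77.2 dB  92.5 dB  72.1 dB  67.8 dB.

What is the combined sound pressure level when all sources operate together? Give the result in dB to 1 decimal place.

92.7 dB

Converting to relative power and adding: 10^(77.2/10) + 10^(92.5/10) + 10^(72.1/10) + 10^(67.8/10) = 1.853e+09.
Back to dB: 10·log₁₀ Σ = 92.7 dB.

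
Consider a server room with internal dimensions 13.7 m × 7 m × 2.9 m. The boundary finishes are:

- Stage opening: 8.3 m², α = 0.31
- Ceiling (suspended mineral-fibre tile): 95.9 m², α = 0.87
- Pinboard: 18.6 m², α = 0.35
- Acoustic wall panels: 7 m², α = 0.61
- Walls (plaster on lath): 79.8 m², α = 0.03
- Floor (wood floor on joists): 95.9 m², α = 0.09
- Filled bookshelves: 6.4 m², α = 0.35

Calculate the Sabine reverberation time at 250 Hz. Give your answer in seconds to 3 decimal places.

0.407 seconds

Total absorption A = 8.3*0.31 + 95.9*0.87 + 18.6*0.35 + 7*0.61 + 79.8*0.03 + 95.9*0.09 + 6.4*0.35
  = 2.573 + 83.433 + 6.510 + 4.270 + 2.394 + 8.631 + 2.240 = 110.051 m² sabins.
V = 13.7·7·2.9 = 278.11 m³.
RT60 = 0.161 · V / A = 0.161 × 278.11 / 110.051 = 0.407 s.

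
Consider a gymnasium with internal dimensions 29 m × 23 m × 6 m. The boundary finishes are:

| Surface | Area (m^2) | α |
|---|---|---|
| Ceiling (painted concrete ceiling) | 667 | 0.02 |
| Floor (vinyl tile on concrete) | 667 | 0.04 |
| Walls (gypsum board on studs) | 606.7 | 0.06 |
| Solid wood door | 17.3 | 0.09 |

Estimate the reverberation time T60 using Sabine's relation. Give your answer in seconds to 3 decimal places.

8.263 seconds

Summing Sᵢαᵢ: 13.340 + 26.680 + 36.402 + 1.557 → A = 77.979 sabins.
V = 29·23·6 = 4002 m³.
RT60 = 0.161 · V / A = 0.161 × 4002 / 77.979 = 8.263 s.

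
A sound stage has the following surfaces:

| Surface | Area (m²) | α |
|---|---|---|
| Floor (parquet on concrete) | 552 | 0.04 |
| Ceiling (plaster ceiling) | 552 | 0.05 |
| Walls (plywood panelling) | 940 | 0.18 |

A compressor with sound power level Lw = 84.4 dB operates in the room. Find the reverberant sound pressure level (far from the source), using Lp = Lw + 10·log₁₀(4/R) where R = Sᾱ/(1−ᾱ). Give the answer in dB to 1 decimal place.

Σ(Sᵢαᵢ) = 552×0.04 + 552×0.05 + 940×0.18 = 218.880; total area S = 2044.0 m².
ᾱ = 0.1071, so room constant R = A/(1−ᾱ) = 245.134 m².
Lp = 84.4 + 10·log₁₀(4/245.134) = 84.4 + (-17.87) = 66.5 dB.

66.5 dB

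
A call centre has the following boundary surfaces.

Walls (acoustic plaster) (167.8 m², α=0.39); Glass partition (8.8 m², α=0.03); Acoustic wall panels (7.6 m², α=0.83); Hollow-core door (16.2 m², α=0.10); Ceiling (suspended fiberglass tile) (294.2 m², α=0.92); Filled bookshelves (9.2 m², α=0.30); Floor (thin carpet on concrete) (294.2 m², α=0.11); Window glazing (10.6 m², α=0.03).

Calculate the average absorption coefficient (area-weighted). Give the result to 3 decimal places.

S = Σ Sᵢ = 167.8 + 8.8 + 7.6 + 16.2 + 294.2 + 9.2 + 294.2 + 10.6 = 808.6 m².
Weighted sum Σ Sα = 379.738.
ᾱ = 379.738 / 808.6 = 0.470.

0.470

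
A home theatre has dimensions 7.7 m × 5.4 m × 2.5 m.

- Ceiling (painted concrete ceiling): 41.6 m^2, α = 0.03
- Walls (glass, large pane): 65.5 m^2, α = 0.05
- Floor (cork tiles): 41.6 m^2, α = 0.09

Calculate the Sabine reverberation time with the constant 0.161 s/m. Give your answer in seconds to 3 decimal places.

A = Σ Sᵢαᵢ = 41.6·0.03 + 65.5·0.05 + 41.6·0.09 = 8.267 sabins.
V = 7.7·5.4·2.5 = 103.95 m³.
Sabine: RT60 = 0.161 × 103.95 / 8.267 = 2.024 s.

2.024 s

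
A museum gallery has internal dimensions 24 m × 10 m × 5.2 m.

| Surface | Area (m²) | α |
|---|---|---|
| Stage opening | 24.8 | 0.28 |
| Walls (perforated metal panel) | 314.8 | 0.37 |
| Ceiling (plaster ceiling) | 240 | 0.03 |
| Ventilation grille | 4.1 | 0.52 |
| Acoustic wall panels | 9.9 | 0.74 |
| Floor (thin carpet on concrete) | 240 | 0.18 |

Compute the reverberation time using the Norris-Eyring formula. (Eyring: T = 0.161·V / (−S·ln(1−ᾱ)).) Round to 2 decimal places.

0.97 seconds

S = Σ Sᵢ = 833.6 m².
Absorption A = 24.8×0.28 + 314.8×0.37 + 240×0.03 + 4.1×0.52 + 9.9×0.74 + 240×0.18 = 183.278 sabins.
Mean coefficient ᾱ = A/S = 0.2199.
Eyring denominator: −S ln(1−ᾱ) = 207.011.
V = 24 × 10 × 5.2 = 1248 m³.
RT60 = 0.161 × 1248 / 207.011 = 0.97 s.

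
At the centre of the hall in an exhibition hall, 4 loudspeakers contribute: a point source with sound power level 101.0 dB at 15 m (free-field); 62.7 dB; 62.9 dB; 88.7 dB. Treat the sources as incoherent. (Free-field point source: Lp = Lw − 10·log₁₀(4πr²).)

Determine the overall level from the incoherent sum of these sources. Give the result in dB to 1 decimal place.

88.7 dB

Source at 15 m: Lp = 101.0 − 10·log₁₀(4π·15²) = 101.0 − 10·log₁₀(2827.433) = 66.5 dB.
Sum in the linear (power) domain: Σ 10^(Lᵢ/10) = 10^(66.5/10) + 10^(62.7/10) + 10^(62.9/10) + 10^(88.7/10) = 7.496e+08.
Combined level = 10 log₁₀(7.496e+08) = 88.7 dB.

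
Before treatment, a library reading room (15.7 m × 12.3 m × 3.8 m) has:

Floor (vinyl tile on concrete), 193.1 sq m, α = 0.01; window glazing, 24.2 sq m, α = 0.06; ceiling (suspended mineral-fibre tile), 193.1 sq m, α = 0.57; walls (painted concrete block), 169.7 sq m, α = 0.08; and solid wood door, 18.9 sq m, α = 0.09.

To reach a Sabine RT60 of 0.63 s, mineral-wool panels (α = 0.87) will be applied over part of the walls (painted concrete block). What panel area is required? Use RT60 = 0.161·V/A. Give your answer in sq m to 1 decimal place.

Summing Sᵢαᵢ: 1.931 + 1.452 + 110.067 + 13.576 + 1.701 → A₁ = 128.727 sabins.
V = 733.818 m³. Target absorption A₂ = 0.161 × 733.818 / 0.63 = 187.531 sabins.
ΔA needed = 187.531 − 128.727 = 58.804 sabins.
Each sq m of panel replacing the walls (painted concrete block) adds (0.87 − 0.08) = 0.79 sabins.
Panel area = 58.804 / 0.79 = 74.4 sq m.

74.4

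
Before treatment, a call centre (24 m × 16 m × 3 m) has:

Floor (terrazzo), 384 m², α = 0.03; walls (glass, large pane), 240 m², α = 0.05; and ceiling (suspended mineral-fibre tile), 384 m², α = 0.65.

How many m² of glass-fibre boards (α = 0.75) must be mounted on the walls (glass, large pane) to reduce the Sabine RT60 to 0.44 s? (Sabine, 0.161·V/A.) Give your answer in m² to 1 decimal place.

212.0

Summing Sᵢαᵢ: 11.520 + 12.000 + 249.600 → A₁ = 273.120 sabins.
Required A₂ = 0.161·1152/0.44 = 421.527 sabins.
Absorption to add: 421.527 − 273.120 = 148.407 sabins.
Net gain per m²: Δα = 0.75 − 0.05 = 0.70.
Area = ΔA/Δα = 148.407/0.70 = 212.0 m².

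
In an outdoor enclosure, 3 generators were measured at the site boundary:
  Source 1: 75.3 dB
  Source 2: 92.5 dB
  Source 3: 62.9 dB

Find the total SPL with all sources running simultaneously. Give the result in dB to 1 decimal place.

Σ 10^(Lᵢ/10) = 1.814e+09.
Back to dB: 10·log₁₀ Σ = 92.6 dB.

92.6 dB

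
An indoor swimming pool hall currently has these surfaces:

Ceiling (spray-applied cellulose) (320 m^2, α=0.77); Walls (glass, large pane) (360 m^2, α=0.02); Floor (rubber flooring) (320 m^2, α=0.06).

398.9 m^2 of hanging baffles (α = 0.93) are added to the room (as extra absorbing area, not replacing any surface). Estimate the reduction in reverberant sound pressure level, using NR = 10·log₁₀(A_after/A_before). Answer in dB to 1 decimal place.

3.7 dB

Equivalent absorption area: A_before = 320×0.77 + 360×0.02 + 320×0.06 = 272.800 m^2.
Treatment contributes 398.9·0.93 = 370.977 sabins.
New total A_after = 643.777 sabins.
Reduction = 10 log₁₀(A_after/A_before) = 10 log₁₀(2.3599) = 3.7 dB.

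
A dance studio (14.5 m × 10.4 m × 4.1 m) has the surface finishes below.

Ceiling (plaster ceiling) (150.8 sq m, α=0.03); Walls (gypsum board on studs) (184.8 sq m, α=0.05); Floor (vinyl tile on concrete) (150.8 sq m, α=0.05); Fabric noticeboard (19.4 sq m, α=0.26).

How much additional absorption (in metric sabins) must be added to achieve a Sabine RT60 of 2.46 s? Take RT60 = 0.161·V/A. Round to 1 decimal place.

A₁ = Σ Sᵢαᵢ = 150.8*0.03 + 184.8*0.05 + 150.8*0.05 + 19.4*0.26 = 26.348 sabins.
Target A₂ = 0.161·618.28/2.46 = 40.465 sabins (V = 618.28 m³).
ΔA = A₂ − A₁ = 40.465 − 26.348 = 14.1 sabins.

14.1 sabins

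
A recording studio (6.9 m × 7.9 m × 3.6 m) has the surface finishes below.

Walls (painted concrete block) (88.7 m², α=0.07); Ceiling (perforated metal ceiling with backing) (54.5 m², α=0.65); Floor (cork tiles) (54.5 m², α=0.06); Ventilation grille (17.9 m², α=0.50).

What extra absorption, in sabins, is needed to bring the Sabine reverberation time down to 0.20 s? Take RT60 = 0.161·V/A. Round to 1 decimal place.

104.1 sabins

Total absorption A₁ = 88.7×0.07 + 54.5×0.65 + 54.5×0.06 + 17.9×0.50
  = 6.209 + 35.425 + 3.270 + 8.950 = 53.854 m² sabins.
For T = 0.20 s, need A₂ = 0.161·V/T = 0.161·196.236/0.20 = 157.970 sabins.
ΔA = A₂ − A₁ = 157.970 − 53.854 = 104.1 sabins.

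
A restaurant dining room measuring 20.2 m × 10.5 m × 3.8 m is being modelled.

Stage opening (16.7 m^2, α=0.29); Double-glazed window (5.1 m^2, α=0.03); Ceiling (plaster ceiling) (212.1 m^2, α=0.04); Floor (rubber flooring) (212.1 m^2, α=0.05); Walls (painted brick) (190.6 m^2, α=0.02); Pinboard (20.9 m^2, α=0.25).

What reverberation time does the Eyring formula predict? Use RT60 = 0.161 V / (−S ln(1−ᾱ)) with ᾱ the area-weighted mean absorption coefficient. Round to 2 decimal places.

Total surface area S = 16.7 + 5.1 + 212.1 + 212.1 + 190.6 + 20.9 = 657.5 m^2.
Σ(Sᵢαᵢ) = 16.7×0.29 + 5.1×0.03 + 212.1×0.04 + 212.1×0.05 + 190.6×0.02 + 20.9×0.25 = 33.122.
Mean coefficient ᾱ = A/S = 0.0504.
−S·ln(1−ᾱ) = −657.5 × ln(1 − 0.0504) = 34.002.
V = 20.2 × 10.5 × 3.8 = 805.98 m³.
T = 0.161·V/[−S·ln(1−ᾱ)] = 0.161·805.98/34.002 = 3.82 s.

3.82 s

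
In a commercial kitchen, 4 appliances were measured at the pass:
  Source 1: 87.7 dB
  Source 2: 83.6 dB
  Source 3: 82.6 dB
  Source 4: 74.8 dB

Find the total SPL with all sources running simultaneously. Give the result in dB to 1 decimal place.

90.1 dB

Sum in the linear (power) domain: Σ 10^(Lᵢ/10) = 10^(87.7/10) + 10^(83.6/10) + 10^(82.6/10) + 10^(74.8/10) = 1.03e+09.
Combined level = 10 log₁₀(1.03e+09) = 90.1 dB.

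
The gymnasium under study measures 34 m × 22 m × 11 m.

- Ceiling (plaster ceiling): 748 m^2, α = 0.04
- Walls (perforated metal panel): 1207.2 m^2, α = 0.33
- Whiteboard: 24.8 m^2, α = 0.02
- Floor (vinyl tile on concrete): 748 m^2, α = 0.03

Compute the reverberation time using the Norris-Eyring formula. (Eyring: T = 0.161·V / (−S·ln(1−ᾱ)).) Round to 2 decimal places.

2.69 s

S = Σ Sᵢ = 2728.0 m^2.
Absorption A = 748·0.04 + 1207.2·0.33 + 24.8·0.02 + 748·0.03 = 451.232 sabins.
ᾱ = 451.232 / 2728.0 = 0.1654.
Eyring denominator: −S ln(1−ᾱ) = 493.230.
V = 34 × 22 × 11 = 8228 m³.
T = 0.161·V/[−S·ln(1−ᾱ)] = 0.161·8228/493.230 = 2.69 s.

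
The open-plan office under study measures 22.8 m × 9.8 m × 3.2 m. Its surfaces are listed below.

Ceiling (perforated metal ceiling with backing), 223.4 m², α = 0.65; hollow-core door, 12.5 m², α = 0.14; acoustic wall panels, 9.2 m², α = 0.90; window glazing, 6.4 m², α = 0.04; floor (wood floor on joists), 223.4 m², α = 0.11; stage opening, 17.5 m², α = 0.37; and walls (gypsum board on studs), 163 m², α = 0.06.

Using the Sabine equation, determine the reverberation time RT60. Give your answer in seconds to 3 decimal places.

A = Σ Sᵢαᵢ = 223.4·0.65 + 12.5·0.14 + 9.2·0.90 + 6.4·0.04 + 223.4·0.11 + 17.5·0.37 + 163·0.06 = 196.325 sabins.
Room volume: 715.008 m³.
Sabine: RT60 = 0.161 × 715.008 / 196.325 = 0.586 s.

0.586 s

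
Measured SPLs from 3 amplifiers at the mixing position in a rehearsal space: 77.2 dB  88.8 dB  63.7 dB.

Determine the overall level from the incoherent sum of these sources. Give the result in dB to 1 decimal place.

Converting to relative power and adding: 10^(77.2/10) + 10^(88.8/10) + 10^(63.7/10) = 8.134e+08.
Combined level = 10 log₁₀(8.134e+08) = 89.1 dB.

89.1 dB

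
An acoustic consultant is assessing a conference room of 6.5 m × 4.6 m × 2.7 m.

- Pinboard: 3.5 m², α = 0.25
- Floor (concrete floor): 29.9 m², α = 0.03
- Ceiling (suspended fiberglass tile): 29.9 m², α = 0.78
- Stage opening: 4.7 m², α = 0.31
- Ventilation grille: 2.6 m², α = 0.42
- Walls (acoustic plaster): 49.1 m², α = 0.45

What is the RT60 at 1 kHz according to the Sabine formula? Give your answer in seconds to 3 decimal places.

Summing Sᵢαᵢ: 0.875 + 0.897 + 23.322 + 1.457 + 1.092 + 22.095 → A = 49.738 sabins.
Volume V = 6.5 × 4.6 × 2.7 = 80.73 m³.
Sabine: RT60 = 0.161 × 80.73 / 49.738 = 0.261 s.

0.261 s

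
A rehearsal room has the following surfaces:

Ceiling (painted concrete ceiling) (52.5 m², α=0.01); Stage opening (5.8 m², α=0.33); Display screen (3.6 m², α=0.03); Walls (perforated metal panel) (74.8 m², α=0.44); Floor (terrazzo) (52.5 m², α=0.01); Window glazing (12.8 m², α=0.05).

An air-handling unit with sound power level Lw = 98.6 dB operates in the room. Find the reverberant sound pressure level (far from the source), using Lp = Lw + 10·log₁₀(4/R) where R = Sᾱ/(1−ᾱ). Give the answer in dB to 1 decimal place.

Σ(Sᵢαᵢ) = 52.5·0.01 + 5.8·0.33 + 3.6·0.03 + 74.8·0.44 + 52.5·0.01 + 12.8·0.05 = 36.624; total area S = 202.0 m².
ᾱ = 36.624/202.0 = 0.1813; R = Sᾱ/(1−ᾱ) = 36.624/(1−0.1813) = 44.734 m².
Lp = Lw + 10 log₁₀(4/R) = 98.6 -10.49 = 88.1 dB.

88.1 dB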